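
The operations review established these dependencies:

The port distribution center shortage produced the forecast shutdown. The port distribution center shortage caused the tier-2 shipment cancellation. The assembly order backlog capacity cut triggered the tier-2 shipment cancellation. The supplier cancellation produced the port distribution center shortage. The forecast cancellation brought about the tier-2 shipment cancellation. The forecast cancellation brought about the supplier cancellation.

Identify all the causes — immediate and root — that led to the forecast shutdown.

the forecast cancellation, the port distribution center shortage, the supplier cancellation

Immediate cause of the forecast shutdown: the port distribution center shortage.
Further upstream: the forecast cancellation, the supplier cancellation.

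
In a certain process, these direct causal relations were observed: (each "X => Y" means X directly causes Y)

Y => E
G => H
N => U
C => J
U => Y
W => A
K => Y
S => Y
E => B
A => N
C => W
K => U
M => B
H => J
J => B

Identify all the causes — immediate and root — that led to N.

A, C, W

Immediate cause of N: A.
Further upstream: C, W.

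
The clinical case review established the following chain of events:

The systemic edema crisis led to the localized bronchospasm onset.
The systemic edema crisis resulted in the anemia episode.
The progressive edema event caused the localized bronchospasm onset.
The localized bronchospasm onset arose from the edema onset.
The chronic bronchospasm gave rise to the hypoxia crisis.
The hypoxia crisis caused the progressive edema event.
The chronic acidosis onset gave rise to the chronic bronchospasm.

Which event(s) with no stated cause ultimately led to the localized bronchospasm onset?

Tracing upstream from the localized bronchospasm onset: the localized bronchospasm onset ← the systemic edema crisis.
A separate upstream branch: the localized bronchospasm onset ← the progressive edema event ← the hypoxia crisis ← the chronic bronchospasm ← the chronic acidosis onset.
A separate upstream branch: the localized bronchospasm onset ← the edema onset.
Each of those chain origins has no stated cause.

the chronic acidosis onset, the edema onset, the systemic edema crisis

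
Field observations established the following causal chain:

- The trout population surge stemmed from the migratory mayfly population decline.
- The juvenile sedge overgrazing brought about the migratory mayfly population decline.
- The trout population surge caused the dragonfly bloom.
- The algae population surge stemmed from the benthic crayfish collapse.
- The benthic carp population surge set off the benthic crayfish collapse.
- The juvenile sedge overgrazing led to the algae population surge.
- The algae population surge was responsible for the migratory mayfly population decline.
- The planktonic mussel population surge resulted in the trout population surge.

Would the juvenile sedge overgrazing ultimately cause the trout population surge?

There is a causal chain: the juvenile sedge overgrazing → the migratory mayfly population decline → the trout population surge.

Yes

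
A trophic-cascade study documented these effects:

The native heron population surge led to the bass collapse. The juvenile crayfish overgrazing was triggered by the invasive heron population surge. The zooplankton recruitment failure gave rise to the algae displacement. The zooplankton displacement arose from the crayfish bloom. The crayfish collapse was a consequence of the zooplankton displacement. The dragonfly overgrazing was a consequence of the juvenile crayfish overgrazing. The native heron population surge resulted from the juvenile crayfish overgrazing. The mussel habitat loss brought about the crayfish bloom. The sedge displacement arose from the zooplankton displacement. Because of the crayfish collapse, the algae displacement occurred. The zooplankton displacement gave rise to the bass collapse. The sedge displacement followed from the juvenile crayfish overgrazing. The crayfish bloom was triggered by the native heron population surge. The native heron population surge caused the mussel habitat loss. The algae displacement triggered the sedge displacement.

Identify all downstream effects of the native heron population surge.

Direct effects: the mussel habitat loss, the crayfish bloom, the bass collapse.
2 steps out: the zooplankton displacement.
3 steps out: the crayfish collapse, the sedge displacement.
4 steps out: the algae displacement.
Not reachable from it: the invasive heron population surge, the juvenile crayfish overgrazing, the zooplankton recruitment failure, the dragonfly overgrazing.

the algae displacement, the bass collapse, the crayfish bloom, the crayfish collapse, the mussel habitat loss, the sedge displacement, the zooplankton displacement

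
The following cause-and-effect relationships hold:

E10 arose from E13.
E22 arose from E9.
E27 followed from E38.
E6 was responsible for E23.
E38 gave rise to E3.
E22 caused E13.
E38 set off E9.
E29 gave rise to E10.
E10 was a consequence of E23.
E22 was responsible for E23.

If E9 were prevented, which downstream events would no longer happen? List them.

E13, E22

Downstream of E9: E22, E13, E23, E10.
Of those, still caused via another path: E23, E10.
The remainder have no surviving cause.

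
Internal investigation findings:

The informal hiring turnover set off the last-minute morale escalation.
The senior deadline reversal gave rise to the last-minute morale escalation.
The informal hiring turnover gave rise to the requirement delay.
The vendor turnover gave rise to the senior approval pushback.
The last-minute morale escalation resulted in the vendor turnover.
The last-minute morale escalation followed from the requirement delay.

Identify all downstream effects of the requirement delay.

the last-minute morale escalation, the senior approval pushback, the vendor turnover

Direct effects: the last-minute morale escalation.
2 steps out: the vendor turnover.
3 steps out: the senior approval pushback.
Not reachable from it: the informal hiring turnover, the senior deadline reversal.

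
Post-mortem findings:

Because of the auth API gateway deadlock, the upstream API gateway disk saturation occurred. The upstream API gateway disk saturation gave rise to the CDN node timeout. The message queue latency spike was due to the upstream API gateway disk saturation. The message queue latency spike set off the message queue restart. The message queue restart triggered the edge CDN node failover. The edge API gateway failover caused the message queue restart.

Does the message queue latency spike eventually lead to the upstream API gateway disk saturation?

No

The message queue latency spike leads to the message queue restart, the edge CDN node failover; the upstream API gateway disk saturation is not among them.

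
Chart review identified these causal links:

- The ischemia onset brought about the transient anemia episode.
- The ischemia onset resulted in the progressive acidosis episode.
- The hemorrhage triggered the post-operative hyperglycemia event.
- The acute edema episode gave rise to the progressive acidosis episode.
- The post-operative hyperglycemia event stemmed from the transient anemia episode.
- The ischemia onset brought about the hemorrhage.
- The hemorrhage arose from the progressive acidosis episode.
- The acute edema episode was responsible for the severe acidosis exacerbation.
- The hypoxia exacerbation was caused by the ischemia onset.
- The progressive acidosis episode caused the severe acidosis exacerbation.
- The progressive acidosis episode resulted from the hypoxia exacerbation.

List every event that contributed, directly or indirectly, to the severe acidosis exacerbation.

the acute edema episode, the hypoxia exacerbation, the ischemia onset, the progressive acidosis episode

Immediate causes of the severe acidosis exacerbation: the acute edema episode, the progressive acidosis episode.
Further upstream: the ischemia onset, the hypoxia exacerbation.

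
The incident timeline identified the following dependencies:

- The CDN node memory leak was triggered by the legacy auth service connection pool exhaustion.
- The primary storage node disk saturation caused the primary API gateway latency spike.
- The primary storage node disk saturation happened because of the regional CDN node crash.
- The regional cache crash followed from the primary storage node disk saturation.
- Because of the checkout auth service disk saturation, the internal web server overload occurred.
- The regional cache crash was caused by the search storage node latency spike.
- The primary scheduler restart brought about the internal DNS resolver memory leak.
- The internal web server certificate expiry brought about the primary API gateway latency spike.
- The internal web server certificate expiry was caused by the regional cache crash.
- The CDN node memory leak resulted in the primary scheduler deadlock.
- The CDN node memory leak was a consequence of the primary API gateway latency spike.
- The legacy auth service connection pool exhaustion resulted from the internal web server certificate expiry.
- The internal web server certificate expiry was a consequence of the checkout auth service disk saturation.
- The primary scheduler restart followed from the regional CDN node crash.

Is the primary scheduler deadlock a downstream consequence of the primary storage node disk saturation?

Yes

There is a causal chain: the primary storage node disk saturation → the primary API gateway latency spike → the CDN node memory leak → the primary scheduler deadlock.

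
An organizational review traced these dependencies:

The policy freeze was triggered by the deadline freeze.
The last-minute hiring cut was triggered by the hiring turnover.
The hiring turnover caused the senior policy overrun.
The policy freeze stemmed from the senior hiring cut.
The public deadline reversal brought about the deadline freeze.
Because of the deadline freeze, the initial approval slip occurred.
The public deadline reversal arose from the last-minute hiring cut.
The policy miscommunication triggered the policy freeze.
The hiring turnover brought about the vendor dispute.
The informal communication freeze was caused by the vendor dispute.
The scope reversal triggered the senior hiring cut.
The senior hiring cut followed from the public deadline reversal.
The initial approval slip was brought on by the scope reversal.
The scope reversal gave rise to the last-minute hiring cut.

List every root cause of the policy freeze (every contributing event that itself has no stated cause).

the hiring turnover, the policy miscommunication, the scope reversal

Tracing upstream from the policy freeze: the policy freeze ← the deadline freeze ← the public deadline reversal ← the last-minute hiring cut ← the hiring turnover.
A separate upstream branch: the policy freeze ← the senior hiring cut ← the scope reversal.
A separate upstream branch: the policy freeze ← the policy miscommunication.
Each of those chain origins has no stated cause.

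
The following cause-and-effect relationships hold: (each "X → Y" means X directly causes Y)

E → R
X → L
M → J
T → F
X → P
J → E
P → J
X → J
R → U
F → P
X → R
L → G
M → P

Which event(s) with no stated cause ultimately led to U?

M, T, X

Tracing upstream from U: U ← R ← E ← J ← P ← F ← T.
A separate upstream branch: U ← R ← X.
A separate upstream branch: U ← R ← E ← J ← M.
Each of those chain origins has no stated cause.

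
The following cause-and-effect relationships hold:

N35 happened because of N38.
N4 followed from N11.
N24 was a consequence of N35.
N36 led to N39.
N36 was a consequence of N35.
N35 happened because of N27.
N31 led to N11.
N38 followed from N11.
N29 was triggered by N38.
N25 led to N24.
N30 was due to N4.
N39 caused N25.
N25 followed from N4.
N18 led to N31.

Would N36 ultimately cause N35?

No

N36 leads to N39, N25, N24; N35 is not among them.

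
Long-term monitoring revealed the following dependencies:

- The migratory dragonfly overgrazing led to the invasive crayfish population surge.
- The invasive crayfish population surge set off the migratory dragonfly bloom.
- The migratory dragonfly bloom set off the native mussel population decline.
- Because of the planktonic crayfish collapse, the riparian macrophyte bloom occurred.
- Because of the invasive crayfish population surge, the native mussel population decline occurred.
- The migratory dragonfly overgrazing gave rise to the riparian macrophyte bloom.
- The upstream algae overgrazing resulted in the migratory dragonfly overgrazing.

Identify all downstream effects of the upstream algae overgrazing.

Direct effects: the migratory dragonfly overgrazing.
2 steps out: the invasive crayfish population surge, the riparian macrophyte bloom.
3 steps out: the migratory dragonfly bloom, the native mussel population decline.
Not reachable from it: the planktonic crayfish collapse.

the invasive crayfish population surge, the migratory dragonfly bloom, the migratory dragonfly overgrazing, the native mussel population decline, the riparian macrophyte bloom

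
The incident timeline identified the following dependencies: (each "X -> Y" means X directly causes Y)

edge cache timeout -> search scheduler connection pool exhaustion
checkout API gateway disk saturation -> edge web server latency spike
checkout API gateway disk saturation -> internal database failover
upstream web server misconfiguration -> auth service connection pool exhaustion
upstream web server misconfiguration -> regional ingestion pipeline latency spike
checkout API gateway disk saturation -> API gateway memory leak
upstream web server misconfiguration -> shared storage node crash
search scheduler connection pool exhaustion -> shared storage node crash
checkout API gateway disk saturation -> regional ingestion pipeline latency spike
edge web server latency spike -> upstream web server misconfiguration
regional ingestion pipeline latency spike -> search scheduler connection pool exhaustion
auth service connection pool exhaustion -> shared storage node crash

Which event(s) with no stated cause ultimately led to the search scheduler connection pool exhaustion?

the checkout API gateway disk saturation, the edge cache timeout

Tracing upstream from the search scheduler connection pool exhaustion: the search scheduler connection pool exhaustion ← the regional ingestion pipeline latency spike ← the checkout API gateway disk saturation.
A separate upstream branch: the search scheduler connection pool exhaustion ← the edge cache timeout.
Each of those chain origins has no stated cause.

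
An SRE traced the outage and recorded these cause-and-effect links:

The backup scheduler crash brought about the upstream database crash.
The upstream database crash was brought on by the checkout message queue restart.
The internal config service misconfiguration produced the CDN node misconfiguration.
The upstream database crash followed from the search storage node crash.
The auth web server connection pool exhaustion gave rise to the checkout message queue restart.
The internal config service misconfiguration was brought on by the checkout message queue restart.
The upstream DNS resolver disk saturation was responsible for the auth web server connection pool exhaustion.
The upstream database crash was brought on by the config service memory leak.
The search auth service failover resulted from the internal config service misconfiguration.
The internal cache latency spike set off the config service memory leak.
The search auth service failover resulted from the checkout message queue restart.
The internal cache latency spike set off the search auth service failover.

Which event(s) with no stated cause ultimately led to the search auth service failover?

the internal cache latency spike, the upstream DNS resolver disk saturation

Tracing upstream from the search auth service failover: the search auth service failover ← the checkout message queue restart ← the auth web server connection pool exhaustion ← the upstream DNS resolver disk saturation.
A separate upstream branch: the search auth service failover ← the internal cache latency spike.
Each of those chain origins has no stated cause.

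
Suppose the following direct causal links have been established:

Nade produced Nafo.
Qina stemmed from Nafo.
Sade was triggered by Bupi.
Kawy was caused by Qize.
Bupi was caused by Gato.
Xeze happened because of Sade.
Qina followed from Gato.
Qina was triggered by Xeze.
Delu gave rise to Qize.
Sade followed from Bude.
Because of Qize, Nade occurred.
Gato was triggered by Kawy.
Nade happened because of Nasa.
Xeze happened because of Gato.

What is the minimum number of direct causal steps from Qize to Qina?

Shortest chain: Qize → Kawy → Gato → Qina.

3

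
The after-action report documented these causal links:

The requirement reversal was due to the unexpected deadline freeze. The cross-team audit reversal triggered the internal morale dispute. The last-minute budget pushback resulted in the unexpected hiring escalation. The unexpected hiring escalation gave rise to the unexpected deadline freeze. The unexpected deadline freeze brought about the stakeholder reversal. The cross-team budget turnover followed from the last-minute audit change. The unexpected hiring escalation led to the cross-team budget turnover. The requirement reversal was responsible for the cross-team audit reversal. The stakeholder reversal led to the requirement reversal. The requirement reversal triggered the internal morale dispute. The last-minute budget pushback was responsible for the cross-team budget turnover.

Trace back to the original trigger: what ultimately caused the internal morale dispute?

the last-minute budget pushback

Tracing upstream from the internal morale dispute: the internal morale dispute ← the requirement reversal ← the unexpected deadline freeze ← the unexpected hiring escalation ← the last-minute budget pushback.
The last-minute budget pushback has no stated cause, so it is the root.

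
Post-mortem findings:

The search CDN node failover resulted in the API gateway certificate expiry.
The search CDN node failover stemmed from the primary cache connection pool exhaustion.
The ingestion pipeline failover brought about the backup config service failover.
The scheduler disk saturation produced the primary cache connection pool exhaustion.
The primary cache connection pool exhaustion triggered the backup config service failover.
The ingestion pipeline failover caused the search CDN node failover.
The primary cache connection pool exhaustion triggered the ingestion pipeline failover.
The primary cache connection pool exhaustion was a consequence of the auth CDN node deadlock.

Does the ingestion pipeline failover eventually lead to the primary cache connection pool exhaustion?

No

The ingestion pipeline failover leads to the search CDN node failover, the API gateway certificate expiry, the backup config service failover; the primary cache connection pool exhaustion is not among them.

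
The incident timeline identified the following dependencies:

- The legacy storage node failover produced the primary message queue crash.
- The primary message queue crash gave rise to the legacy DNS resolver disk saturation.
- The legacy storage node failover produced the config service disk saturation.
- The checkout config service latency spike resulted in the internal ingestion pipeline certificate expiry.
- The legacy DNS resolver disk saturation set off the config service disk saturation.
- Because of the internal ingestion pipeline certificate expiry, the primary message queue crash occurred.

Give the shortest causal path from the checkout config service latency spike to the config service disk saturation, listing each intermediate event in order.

the checkout config service latency spike → the internal ingestion pipeline certificate expiry
the internal ingestion pipeline certificate expiry → the primary message queue crash
the primary message queue crash → the legacy DNS resolver disk saturation
the legacy DNS resolver disk saturation → the config service disk saturation
Length: 4 steps.

the checkout config service latency spike → the internal ingestion pipeline certificate expiry → the primary message queue crash → the legacy DNS resolver disk saturation → the config service disk saturation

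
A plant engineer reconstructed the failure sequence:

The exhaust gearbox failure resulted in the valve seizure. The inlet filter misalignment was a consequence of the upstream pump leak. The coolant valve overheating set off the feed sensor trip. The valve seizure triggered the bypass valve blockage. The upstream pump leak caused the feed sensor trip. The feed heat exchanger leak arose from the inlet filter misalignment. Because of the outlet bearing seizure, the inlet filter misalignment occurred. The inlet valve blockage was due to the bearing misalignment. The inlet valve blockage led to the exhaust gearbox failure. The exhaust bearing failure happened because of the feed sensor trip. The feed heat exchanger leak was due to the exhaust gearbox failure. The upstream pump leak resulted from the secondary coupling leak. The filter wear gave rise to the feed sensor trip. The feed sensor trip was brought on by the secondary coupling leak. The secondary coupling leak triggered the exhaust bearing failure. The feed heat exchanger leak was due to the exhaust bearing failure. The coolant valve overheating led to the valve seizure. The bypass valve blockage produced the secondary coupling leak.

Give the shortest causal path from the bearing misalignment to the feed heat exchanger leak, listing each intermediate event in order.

the bearing misalignment → the inlet valve blockage → the exhaust gearbox failure → the feed heat exchanger leak

the bearing misalignment → the inlet valve blockage
the inlet valve blockage → the exhaust gearbox failure
the exhaust gearbox failure → the feed heat exchanger leak
Length: 3 steps.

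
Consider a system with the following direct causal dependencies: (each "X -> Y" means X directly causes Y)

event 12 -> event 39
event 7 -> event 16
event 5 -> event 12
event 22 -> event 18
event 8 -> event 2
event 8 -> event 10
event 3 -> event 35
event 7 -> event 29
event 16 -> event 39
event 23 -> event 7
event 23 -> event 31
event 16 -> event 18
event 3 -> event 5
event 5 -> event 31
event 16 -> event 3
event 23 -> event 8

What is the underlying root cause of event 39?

event 23

Tracing upstream from event 39: event 39 ← event 16 ← event 7 ← event 23.
Event 23 has no stated cause, so it is the root.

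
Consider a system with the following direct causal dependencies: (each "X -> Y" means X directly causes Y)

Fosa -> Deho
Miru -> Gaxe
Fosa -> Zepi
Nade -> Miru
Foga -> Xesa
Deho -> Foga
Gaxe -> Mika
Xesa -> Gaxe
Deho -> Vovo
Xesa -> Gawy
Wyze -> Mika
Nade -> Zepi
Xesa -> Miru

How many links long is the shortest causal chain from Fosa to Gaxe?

Shortest chain: Fosa → Deho → Foga → Xesa → Gaxe.

4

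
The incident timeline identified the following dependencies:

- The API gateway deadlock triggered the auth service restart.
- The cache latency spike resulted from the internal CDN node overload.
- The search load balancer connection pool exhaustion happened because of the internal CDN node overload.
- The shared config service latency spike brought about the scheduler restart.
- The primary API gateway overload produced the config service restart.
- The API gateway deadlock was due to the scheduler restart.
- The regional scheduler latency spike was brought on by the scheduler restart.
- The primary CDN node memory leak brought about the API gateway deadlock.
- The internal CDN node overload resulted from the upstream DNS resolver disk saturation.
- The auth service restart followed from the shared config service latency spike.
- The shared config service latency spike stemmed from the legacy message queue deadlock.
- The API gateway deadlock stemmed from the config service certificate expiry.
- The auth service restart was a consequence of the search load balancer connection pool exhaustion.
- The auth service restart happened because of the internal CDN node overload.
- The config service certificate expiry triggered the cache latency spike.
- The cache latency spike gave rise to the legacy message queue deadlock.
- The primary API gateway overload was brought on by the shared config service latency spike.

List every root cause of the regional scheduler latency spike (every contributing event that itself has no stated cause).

the config service certificate expiry, the upstream DNS resolver disk saturation

Tracing upstream from the regional scheduler latency spike: the regional scheduler latency spike ← the scheduler restart ← the shared config service latency spike ← the legacy message queue deadlock ← the cache latency spike ← the internal CDN node overload ← the upstream DNS resolver disk saturation.
A separate upstream branch: the regional scheduler latency spike ← the scheduler restart ← the shared config service latency spike ← the legacy message queue deadlock ← the cache latency spike ← the config service certificate expiry.
Each of those chain origins has no stated cause.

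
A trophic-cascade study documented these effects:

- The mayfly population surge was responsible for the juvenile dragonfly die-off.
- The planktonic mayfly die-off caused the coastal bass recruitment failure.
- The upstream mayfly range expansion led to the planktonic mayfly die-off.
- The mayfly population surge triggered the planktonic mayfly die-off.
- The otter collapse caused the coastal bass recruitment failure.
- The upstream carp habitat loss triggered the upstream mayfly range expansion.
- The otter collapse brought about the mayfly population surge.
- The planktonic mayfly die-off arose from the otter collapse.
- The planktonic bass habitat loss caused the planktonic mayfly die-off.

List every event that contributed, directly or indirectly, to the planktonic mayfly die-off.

Immediate causes of the planktonic mayfly die-off: the otter collapse, the mayfly population surge, the upstream mayfly range expansion, the planktonic bass habitat loss.
Further upstream: the upstream carp habitat loss.

the mayfly population surge, the otter collapse, the planktonic bass habitat loss, the upstream carp habitat loss, the upstream mayfly range expansion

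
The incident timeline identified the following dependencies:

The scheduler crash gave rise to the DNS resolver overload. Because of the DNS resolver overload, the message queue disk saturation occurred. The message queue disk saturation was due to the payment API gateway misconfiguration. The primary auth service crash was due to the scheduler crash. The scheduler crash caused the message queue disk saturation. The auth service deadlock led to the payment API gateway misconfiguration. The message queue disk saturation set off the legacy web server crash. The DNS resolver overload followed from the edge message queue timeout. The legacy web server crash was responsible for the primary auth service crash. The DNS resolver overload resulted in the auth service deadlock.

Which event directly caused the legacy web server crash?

Upstream contributors include the scheduler crash, the DNS resolver overload, the auth service deadlock, the payment API gateway misconfiguration, the edge message queue timeout, but only the message queue disk saturation feeds directly into the legacy web server crash.

the message queue disk saturation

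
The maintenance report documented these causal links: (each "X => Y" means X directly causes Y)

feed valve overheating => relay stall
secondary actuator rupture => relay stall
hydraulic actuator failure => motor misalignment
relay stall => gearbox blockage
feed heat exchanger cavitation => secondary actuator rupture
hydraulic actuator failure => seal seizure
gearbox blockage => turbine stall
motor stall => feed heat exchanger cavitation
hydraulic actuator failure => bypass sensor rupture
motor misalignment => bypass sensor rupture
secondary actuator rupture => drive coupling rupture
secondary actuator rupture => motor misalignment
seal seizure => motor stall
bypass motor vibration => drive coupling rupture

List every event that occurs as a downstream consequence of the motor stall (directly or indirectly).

Direct effects: the feed heat exchanger cavitation.
2 steps out: the secondary actuator rupture.
3 steps out: the drive coupling rupture, the motor misalignment, the relay stall.
4 steps out: the gearbox blockage, the bypass sensor rupture.
5 steps out: the turbine stall.
Not reachable from it: the hydraulic actuator failure, the seal seizure, the feed valve overheating, the bypass motor vibration.

the bypass sensor rupture, the drive coupling rupture, the feed heat exchanger cavitation, the gearbox blockage, the motor misalignment, the relay stall, the secondary actuator rupture, the turbine stall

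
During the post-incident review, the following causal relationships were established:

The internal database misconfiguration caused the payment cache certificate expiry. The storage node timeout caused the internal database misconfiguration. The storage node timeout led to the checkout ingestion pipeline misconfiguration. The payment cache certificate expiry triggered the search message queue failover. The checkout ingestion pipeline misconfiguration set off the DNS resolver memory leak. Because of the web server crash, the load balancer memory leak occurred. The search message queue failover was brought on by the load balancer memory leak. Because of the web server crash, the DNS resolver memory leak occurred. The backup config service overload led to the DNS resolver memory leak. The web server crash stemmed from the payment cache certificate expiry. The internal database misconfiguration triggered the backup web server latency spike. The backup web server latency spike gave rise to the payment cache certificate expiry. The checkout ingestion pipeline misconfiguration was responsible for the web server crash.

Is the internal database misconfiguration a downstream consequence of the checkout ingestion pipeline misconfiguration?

The checkout ingestion pipeline misconfiguration leads to the web server crash, the load balancer memory leak, the DNS resolver memory leak, the search message queue failover; the internal database misconfiguration is not among them.

No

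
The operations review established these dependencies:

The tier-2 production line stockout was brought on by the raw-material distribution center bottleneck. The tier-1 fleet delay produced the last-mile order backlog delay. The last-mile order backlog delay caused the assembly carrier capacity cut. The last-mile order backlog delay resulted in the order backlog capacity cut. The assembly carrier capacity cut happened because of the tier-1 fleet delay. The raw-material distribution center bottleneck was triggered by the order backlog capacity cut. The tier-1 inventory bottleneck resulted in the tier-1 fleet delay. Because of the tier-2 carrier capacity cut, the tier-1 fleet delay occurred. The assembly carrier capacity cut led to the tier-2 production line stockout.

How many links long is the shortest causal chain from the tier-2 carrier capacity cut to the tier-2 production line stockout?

3

Shortest chain: the tier-2 carrier capacity cut → the tier-1 fleet delay → the assembly carrier capacity cut → the tier-2 production line stockout.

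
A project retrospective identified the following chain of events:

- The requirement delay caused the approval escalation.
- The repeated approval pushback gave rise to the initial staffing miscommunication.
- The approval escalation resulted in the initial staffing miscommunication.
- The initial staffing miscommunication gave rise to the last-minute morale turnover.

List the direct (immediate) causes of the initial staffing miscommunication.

Upstream contributors include the requirement delay, but only the approval escalation, the repeated approval pushback feed directly into the initial staffing miscommunication.

the approval escalation, the repeated approval pushback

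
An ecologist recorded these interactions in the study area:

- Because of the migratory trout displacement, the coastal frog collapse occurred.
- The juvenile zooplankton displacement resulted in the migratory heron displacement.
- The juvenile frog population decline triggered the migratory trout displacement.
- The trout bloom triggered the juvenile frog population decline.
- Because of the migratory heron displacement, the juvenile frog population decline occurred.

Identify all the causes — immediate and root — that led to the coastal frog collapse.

the juvenile frog population decline, the juvenile zooplankton displacement, the migratory heron displacement, the migratory trout displacement, the trout bloom

Immediate cause of the coastal frog collapse: the migratory trout displacement.
Further upstream: the juvenile zooplankton displacement, the migratory heron displacement, the juvenile frog population decline, the trout bloom.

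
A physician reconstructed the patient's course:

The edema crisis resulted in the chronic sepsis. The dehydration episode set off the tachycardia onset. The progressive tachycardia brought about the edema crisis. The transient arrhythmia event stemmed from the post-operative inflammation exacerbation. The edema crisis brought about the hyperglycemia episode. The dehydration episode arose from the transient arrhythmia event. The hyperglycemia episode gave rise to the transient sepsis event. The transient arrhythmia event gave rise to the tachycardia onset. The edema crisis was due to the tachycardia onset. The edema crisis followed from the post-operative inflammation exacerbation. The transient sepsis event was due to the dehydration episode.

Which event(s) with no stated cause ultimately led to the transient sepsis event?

the post-operative inflammation exacerbation, the progressive tachycardia

Tracing upstream from the transient sepsis event: the transient sepsis event ← the dehydration episode ← the transient arrhythmia event ← the post-operative inflammation exacerbation.
A separate upstream branch: the transient sepsis event ← the hyperglycemia episode ← the edema crisis ← the progressive tachycardia.
Each of those chain origins has no stated cause.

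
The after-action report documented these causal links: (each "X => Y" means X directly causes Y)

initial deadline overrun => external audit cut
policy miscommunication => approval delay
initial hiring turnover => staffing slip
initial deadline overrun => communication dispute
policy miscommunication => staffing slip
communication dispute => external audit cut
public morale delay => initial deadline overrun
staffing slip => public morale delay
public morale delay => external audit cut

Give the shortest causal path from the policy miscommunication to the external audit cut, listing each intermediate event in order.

the policy miscommunication → the staffing slip → the public morale delay → the external audit cut

the policy miscommunication → the staffing slip
the staffing slip → the public morale delay
the public morale delay → the external audit cut
Length: 3 steps.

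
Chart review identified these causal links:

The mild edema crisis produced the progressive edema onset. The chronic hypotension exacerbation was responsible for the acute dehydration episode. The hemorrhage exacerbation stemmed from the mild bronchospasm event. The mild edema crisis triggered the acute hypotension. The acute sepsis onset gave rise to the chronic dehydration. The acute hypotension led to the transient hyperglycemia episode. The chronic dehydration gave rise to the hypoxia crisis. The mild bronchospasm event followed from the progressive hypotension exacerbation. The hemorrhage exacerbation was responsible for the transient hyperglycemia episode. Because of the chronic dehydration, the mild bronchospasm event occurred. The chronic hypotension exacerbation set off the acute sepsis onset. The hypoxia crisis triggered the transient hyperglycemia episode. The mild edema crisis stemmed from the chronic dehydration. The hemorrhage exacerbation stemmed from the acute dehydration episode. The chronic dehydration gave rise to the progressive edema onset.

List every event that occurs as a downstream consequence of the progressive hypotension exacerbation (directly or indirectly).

Direct effects: the mild bronchospasm event.
2 steps out: the hemorrhage exacerbation.
3 steps out: the transient hyperglycemia episode.
Not reachable from it: the chronic hypotension exacerbation, the acute sepsis onset, the chronic dehydration, the acute dehydration episode, the hypoxia crisis, the mild edema crisis, the progressive edema onset, the acute hypotension.

the hemorrhage exacerbation, the mild bronchospasm event, the transient hyperglycemia episode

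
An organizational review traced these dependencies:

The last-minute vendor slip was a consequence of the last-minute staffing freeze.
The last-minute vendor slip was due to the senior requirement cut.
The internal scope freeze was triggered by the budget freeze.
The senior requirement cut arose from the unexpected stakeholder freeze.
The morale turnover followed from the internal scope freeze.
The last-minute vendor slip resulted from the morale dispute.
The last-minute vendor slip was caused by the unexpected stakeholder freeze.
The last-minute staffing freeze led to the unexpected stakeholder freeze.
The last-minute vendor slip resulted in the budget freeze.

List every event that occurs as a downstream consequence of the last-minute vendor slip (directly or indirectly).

the budget freeze, the internal scope freeze, the morale turnover

Direct effects: the budget freeze.
2 steps out: the internal scope freeze.
3 steps out: the morale turnover.
Not reachable from it: the last-minute staffing freeze, the unexpected stakeholder freeze, the senior requirement cut, the morale dispute.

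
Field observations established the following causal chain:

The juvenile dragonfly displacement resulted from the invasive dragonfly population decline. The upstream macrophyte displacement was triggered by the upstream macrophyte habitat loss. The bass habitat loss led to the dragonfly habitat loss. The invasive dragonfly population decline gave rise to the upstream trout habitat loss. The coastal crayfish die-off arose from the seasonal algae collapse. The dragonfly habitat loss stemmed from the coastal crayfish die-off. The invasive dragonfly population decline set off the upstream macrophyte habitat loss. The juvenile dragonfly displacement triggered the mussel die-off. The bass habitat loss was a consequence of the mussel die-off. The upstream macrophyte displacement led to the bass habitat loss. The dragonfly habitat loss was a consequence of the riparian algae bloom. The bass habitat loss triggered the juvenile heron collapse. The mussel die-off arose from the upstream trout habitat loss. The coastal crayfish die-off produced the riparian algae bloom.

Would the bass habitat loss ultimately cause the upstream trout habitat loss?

The bass habitat loss leads to the juvenile heron collapse, the dragonfly habitat loss; the upstream trout habitat loss is not among them.

No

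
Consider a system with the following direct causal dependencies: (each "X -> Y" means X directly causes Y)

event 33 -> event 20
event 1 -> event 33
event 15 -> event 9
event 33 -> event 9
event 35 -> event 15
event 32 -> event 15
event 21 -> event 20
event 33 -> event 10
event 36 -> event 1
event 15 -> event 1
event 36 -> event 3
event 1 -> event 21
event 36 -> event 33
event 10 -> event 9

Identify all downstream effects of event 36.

Direct effects: event 3, event 1, event 33.
2 steps out: event 21, event 20, event 10, event 9.
Not reachable from it: event 35, event 32, event 15.

event 1, event 10, event 20, event 21, event 3, event 33, event 9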